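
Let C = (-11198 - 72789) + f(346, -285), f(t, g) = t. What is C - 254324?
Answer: -337965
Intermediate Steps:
C = -83641 (C = (-11198 - 72789) + 346 = -83987 + 346 = -83641)
C - 254324 = -83641 - 254324 = -337965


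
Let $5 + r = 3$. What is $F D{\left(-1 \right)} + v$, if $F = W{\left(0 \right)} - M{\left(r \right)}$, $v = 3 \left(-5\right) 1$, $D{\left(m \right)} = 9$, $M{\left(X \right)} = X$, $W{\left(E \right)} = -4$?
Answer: $-33$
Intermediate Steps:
$r = -2$ ($r = -5 + 3 = -2$)
$v = -15$ ($v = \left(-15\right) 1 = -15$)
$F = -2$ ($F = -4 - -2 = -4 + 2 = -2$)
$F D{\left(-1 \right)} + v = \left(-2\right) 9 - 15 = -18 - 15 = -33$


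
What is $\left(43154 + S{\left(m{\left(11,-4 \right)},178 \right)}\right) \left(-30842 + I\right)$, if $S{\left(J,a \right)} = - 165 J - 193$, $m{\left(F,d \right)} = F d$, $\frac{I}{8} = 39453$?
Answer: $14302036822$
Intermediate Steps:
$I = 315624$ ($I = 8 \cdot 39453 = 315624$)
$S{\left(J,a \right)} = -193 - 165 J$
$\left(43154 + S{\left(m{\left(11,-4 \right)},178 \right)}\right) \left(-30842 + I\right) = \left(43154 - \left(193 + 165 \cdot 11 \left(-4\right)\right)\right) \left(-30842 + 315624\right) = \left(43154 - -7067\right) 284782 = \left(43154 + \left(-193 + 7260\right)\right) 284782 = \left(43154 + 7067\right) 284782 = 50221 \cdot 284782 = 14302036822$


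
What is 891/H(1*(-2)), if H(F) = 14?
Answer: 891/14 ≈ 63.643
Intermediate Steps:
891/H(1*(-2)) = 891/14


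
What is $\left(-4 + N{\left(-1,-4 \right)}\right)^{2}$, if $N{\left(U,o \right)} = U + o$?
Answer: $81$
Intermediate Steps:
$\left(-4 + N{\left(-1,-4 \right)}\right)^{2} = \left(-4 - 5\right)^{2} = \left(-9\right)^{2} = 81$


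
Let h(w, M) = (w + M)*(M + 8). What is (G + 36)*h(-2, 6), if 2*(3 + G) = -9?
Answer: 1596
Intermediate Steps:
h(w, M) = (8 + M)*(M + w) (h(w, M) = (M + w)*(8 + M) = (8 + M)*(M + w))
G = -15/2 (G = -3 + (1/2)*(-9) = -3 - 9/2 = -15/2 ≈ -7.5000)
(G + 36)*h(-2, 6) = (-15/2 + 36)*(6**2 + 8*6 + 8*(-2) + 6*(-2)) = 57*(36 + 48 - 16 - 12)/2 = (57/2)*56 = 1596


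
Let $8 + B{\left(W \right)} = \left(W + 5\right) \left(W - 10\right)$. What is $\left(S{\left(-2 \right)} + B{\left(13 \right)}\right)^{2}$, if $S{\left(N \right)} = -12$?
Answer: $1156$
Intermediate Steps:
$B{\left(W \right)} = -8 + \left(-10 + W\right) \left(5 + W\right)$ ($B{\left(W \right)} = -8 + \left(W + 5\right) \left(W - 10\right) = -8 + \left(5 + W\right) \left(-10 + W\right) = -8 + \left(-10 + W\right) \left(5 + W\right)$)
$\left(S{\left(-2 \right)} + B{\left(13 \right)}\right)^{2} = \left(-12 - \left(123 - 169\right)\right)^{2} = \left(-12 - -46\right)^{2} = \left(-12 + 46\right)^{2} = 34^{2} = 1156$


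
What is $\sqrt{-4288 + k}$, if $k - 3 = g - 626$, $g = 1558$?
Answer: $i \sqrt{3353} \approx 57.905 i$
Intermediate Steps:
$k = 935$ ($k = 3 + \left(1558 - 626\right) = 3 + 932 = 935$)
$\sqrt{-4288 + k} = \sqrt{-4288 + 935} = \sqrt{-3353} = i \sqrt{3353}$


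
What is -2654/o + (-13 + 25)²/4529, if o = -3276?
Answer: 892265/1059786 ≈ 0.84193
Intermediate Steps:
-2654/o + (-13 + 25)²/4529 = -2654/(-3276) + (-13 + 25)²/4529 = -2654*(-1/3276) + 12²*(1/4529) = 1327/1638 + 144*(1/4529) = 1327/1638 + 144/4529 = 892265/1059786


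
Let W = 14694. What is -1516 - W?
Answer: -16210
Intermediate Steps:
-1516 - W = -1516 - 1*14694 = -1516 - 14694 = -16210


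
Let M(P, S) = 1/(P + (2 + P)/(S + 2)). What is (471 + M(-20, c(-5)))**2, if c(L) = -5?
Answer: 43467649/196 ≈ 2.2177e+5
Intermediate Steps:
M(P, S) = 1/(P + (2 + P)/(2 + S))
(471 + M(-20, c(-5)))**2 = (471 + (2 - 5)/(2 + 3*(-20) - 20*(-5)))**2 = (471 - 3/(2 - 60 + 100))**2 = (471 - 3/42)**2 = (471 + (1/42)*(-3))**2 = (471 - 1/14)**2 = (6593/14)**2 = 43467649/196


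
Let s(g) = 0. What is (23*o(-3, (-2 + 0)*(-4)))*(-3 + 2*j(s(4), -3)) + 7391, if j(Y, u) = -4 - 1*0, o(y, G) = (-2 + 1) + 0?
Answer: 7644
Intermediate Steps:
o(y, G) = -1 (o(y, G) = -1 + 0 = -1)
j(Y, u) = -4 (j(Y, u) = -4 + 0 = -4)
(23*o(-3, (-2 + 0)*(-4)))*(-3 + 2*j(s(4), -3)) + 7391 = (23*(-1))*(-3 + 2*(-4)) + 7391 = -23*(-3 - 8) + 7391 = -23*(-11) + 7391 = 253 + 7391 = 7644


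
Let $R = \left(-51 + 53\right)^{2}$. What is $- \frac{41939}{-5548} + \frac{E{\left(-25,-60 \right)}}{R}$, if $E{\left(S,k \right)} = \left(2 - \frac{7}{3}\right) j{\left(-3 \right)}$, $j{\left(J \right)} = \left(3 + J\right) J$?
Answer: $\frac{41939}{5548} \approx 7.5593$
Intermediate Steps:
$j{\left(J \right)} = J \left(3 + J\right)$
$E{\left(S,k \right)} = 0$ ($E{\left(S,k \right)} = \left(2 - \frac{7}{3}\right) \left(- 3 \left(3 - 3\right)\right) = \left(2 - \frac{7}{3}\right) \left(\left(-3\right) 0\right) = \left(2 - \frac{7}{3}\right) 0 = \left(- \frac{1}{3}\right) 0 = 0$)
$R = 4$ ($R = 2^{2} = 4$)
$- \frac{41939}{-5548} + \frac{E{\left(-25,-60 \right)}}{R} = - \frac{41939}{-5548} + \frac{0}{4} = \left(-41939\right) \left(- \frac{1}{5548}\right) + 0 \cdot \frac{1}{4} = \frac{41939}{5548} + 0 = \frac{41939}{5548}$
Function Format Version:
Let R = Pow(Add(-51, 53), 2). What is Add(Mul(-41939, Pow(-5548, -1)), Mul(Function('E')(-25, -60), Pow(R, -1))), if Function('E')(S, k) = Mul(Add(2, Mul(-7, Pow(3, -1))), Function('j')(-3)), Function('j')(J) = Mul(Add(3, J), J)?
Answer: Rational(41939, 5548) ≈ 7.5593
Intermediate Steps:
Function('j')(J) = Mul(J, Add(3, J))
Function('E')(S, k) = 0 (Function('E')(S, k) = Mul(Add(2, Mul(-7, Pow(3, -1))), Mul(-3, Add(3, -3))) = Mul(Add(2, Mul(-7, Rational(1, 3))), Mul(-3, 0)) = Mul(Add(2, Rational(-7, 3)), 0) = Mul(Rational(-1, 3), 0) = 0)
R = 4 (R = Pow(2, 2) = 4)
Add(Mul(-41939, Pow(-5548, -1)), Mul(Function('E')(-25, -60), Pow(R, -1))) = Add(Mul(-41939, Pow(-5548, -1)), Mul(0, Pow(4, -1))) = Add(Mul(-41939, Rational(-1, 5548)), Mul(0, Rational(1, 4))) = Add(Rational(41939, 5548), 0) = Rational(41939, 5548)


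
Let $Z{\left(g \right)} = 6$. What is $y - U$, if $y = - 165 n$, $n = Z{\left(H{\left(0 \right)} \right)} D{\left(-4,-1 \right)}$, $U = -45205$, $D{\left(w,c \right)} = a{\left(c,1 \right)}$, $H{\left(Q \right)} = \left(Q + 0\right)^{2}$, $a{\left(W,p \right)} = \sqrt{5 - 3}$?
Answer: $45205 - 990 \sqrt{2} \approx 43805.0$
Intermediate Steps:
$a{\left(W,p \right)} = \sqrt{2}$
$H{\left(Q \right)} = Q^{2}$
$D{\left(w,c \right)} = \sqrt{2}$
$n = 6 \sqrt{2} \approx 8.4853$
$y = - 990 \sqrt{2}$ ($y = - 165 \cdot 6 \sqrt{2} = - 990 \sqrt{2} \approx -1400.1$)
$y - U = - 990 \sqrt{2} - -45205 = - 990 \sqrt{2} + 45205 = 45205 - 990 \sqrt{2}$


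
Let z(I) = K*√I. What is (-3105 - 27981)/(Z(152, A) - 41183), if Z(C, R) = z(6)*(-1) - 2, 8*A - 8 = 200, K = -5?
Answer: 256055382/339240815 + 31086*√6/339240815 ≈ 0.75501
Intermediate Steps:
z(I) = -5*√I
A = 26 (A = 1 + (⅛)*200 = 1 + 25 = 26)
Z(C, R) = -2 + 5*√6 (Z(C, R) = -5*√6*(-1) - 2 = 5*√6 - 2 = -2 + 5*√6)
(-3105 - 27981)/(Z(152, A) - 41183) = (-3105 - 27981)/((-2 + 5*√6) - 41183) = -31086/(-41185 + 5*√6)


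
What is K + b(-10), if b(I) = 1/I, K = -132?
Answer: -1321/10 ≈ -132.10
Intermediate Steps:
K + b(-10) = -132 + 1/(-10) = -132 - ⅒ = -1321/10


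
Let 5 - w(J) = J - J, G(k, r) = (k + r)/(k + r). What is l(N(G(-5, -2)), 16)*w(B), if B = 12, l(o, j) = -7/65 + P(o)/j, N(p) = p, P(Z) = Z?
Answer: -47/208 ≈ -0.22596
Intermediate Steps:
G(k, r) = 1
l(o, j) = -7/65 + o/j
w(J) = 5 (w(J) = 5 - (J - J) = 5 - 1*0 = 5 + 0 = 5)
l(N(G(-5, -2)), 16)*w(B) = (-7/65 + 1/16)*5 = -47/1040*5 = -47/208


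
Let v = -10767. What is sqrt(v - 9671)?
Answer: I*sqrt(20438) ≈ 142.96*I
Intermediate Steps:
sqrt(v - 9671) = sqrt(-10767 - 9671) = sqrt(-20438) = I*sqrt(20438)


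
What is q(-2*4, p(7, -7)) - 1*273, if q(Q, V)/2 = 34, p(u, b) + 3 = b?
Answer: -205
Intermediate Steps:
p(u, b) = -3 + b
q(Q, V) = 68 (q(Q, V) = 2*34 = 68)
q(-2*4, p(7, -7)) - 1*273 = 68 - 1*273 = 68 - 273 = -205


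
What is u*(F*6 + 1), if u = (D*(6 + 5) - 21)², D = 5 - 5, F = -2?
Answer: -4851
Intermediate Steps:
D = 0
u = 441 (u = (0*(6 + 5) - 21)² = (0*11 - 21)² = (0 - 21)² = (-21)² = 441)
u*(F*6 + 1) = 441*(-2*6 + 1) = 441*(-12 + 1) = 441*(-11) = -4851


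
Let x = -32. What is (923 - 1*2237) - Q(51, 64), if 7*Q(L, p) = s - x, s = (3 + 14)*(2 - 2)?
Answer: -9230/7 ≈ -1318.6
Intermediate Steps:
s = 0 (s = 17*0 = 0)
Q(L, p) = 32/7 (Q(L, p) = (0 - 1*(-32))/7 = (0 + 32)/7 = (⅐)*32 = 32/7)
(923 - 1*2237) - Q(51, 64) = (923 - 1*2237) - 1*32/7 = (923 - 2237) - 32/7 = -1314 - 32/7 = -9230/7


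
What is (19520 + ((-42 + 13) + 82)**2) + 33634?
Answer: 55963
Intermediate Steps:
(19520 + ((-42 + 13) + 82)**2) + 33634 = (19520 + (-29 + 82)**2) + 33634 = (19520 + 53**2) + 33634 = (19520 + 2809) + 33634 = 22329 + 33634 = 55963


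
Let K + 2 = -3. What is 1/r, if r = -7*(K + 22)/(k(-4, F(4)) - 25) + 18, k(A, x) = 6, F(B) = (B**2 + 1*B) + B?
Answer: 19/461 ≈ 0.041215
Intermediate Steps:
K = -5 (K = -2 - 3 = -5)
F(B) = B**2 + 2*B (F(B) = (B**2 + B) + B = (B + B**2) + B = B**2 + 2*B)
r = 461/19 (r = -7*(-5 + 22)/(6 - 25) + 18 = -119/(-19) + 18 = -119*(-1)/19 + 18 = -7*(-17/19) + 18 = 119/19 + 18 = 461/19 ≈ 24.263)
1/r = 1/(461/19) = 19/461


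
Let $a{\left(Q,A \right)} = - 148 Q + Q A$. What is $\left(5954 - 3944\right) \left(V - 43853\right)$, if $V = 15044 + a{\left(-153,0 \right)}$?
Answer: $-12391650$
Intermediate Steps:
$a{\left(Q,A \right)} = - 148 Q + A Q$
$V = 37688$ ($V = 15044 - 153 \left(-148 + 0\right) = 15044 - -22644 = 15044 + 22644 = 37688$)
$\left(5954 - 3944\right) \left(V - 43853\right) = \left(5954 - 3944\right) \left(37688 - 43853\right) = 2010 \left(-6165\right) = -12391650$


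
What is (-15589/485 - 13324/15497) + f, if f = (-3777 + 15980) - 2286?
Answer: 74288573392/7516045 ≈ 9884.0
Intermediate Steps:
f = 9917 (f = 12203 - 2286 = 9917)
(-15589/485 - 13324/15497) + f = (-15589/485 - 13324/15497) + 9917 = -248044873/7516045 + 9917 = 74288573392/7516045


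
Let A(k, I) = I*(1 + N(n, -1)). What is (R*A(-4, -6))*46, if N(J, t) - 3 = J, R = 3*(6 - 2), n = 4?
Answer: -26496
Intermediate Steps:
R = 12 (R = 3*4 = 12)
N(J, t) = 3 + J
A(k, I) = 8*I (A(k, I) = I*(1 + (3 + 4)) = I*(1 + 7) = I*8 = 8*I)
(R*A(-4, -6))*46 = (12*(8*(-6)))*46 = (12*(-48))*46 = -576*46 = -26496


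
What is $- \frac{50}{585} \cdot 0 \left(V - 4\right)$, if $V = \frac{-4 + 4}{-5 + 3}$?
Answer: $0$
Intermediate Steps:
$V = 0$ ($V = \frac{0}{-2} = 0 \left(- \frac{1}{2}\right) = 0$)
$- \frac{50}{585} \cdot 0 \left(V - 4\right) = - \frac{50}{585} \cdot 0 \left(0 - 4\right) = \left(-50\right) \frac{1}{585} \cdot 0 \left(-4\right) = \left(- \frac{10}{117}\right) 0 = 0$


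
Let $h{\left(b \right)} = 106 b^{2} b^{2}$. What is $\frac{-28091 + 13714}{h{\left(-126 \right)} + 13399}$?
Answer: $- \frac{14377}{26717035255} \approx -5.3812 \cdot 10^{-7}$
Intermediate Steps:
$h{\left(b \right)} = 106 b^{4}$
$\frac{-28091 + 13714}{h{\left(-126 \right)} + 13399} = \frac{-28091 + 13714}{106 \left(-126\right)^{4} + 13399} = - \frac{14377}{106 \cdot 252047376 + 13399} = - \frac{14377}{26717021856 + 13399} = - \frac{14377}{26717035255}$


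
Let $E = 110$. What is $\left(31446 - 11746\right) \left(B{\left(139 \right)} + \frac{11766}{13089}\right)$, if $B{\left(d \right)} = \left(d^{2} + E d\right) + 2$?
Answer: $\frac{2975102687700}{4363} \approx 6.8189 \cdot 10^{8}$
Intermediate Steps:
$B{\left(d \right)} = 2 + d^{2} + 110 d$ ($B{\left(d \right)} = \left(d^{2} + 110 d\right) + 2 = 2 + d^{2} + 110 d$)
$\left(31446 - 11746\right) \left(B{\left(139 \right)} + \frac{11766}{13089}\right) = \left(31446 - 11746\right) \left(\left(2 + 139^{2} + 110 \cdot 139\right) + \frac{11766}{13089}\right) = 19700 \left(\left(2 + 19321 + 15290\right) + 11766 \cdot \frac{1}{13089}\right) = 19700 \left(34613 + \frac{3922}{4363}\right) = 19700 \cdot \frac{151020441}{4363} = \frac{2975102687700}{4363}$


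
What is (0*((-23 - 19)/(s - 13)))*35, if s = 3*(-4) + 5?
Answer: 0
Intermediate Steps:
s = -7 (s = -12 + 5 = -7)
(0*((-23 - 19)/(s - 13)))*35 = (0*((-23 - 19)/(-7 - 13)))*35 = (0*(-42/(-20)))*35 = (0*(-42*(-1/20)))*35 = (0*(21/10))*35 = 0*35 = 0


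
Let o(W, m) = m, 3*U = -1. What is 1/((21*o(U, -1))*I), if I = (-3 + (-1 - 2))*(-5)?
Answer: -1/630 ≈ -0.0015873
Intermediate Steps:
U = -⅓ (U = (⅓)*(-1) = -⅓ ≈ -0.33333)
I = 30 (I = (-3 - 3)*(-5) = -6*(-5) = 30)
1/((21*o(U, -1))*I) = 1/((21*(-1))*30) = 1/(-21*30) = 1/(-630) = -1/630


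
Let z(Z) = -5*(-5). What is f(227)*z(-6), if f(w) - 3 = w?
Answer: 5750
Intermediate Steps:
z(Z) = 25
f(w) = 3 + w
f(227)*z(-6) = (3 + 227)*25 = 230*25 = 5750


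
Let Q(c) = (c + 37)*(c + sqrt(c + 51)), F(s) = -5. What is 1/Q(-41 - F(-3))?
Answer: -12/427 - sqrt(15)/1281 ≈ -0.031126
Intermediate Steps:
Q(c) = (37 + c)*(c + sqrt(51 + c))
1/Q(-41 - F(-3)) = 1/((-41 - 1*(-5))**2 + 37*(-41 - 1*(-5)) + 37*sqrt(51 + (-41 - 1*(-5))) + (-41 - 1*(-5))*sqrt(51 + (-41 - 1*(-5)))) = 1/((-41 + 5)**2 + 37*(-41 + 5) + 37*sqrt(51 + (-41 + 5)) + (-41 + 5)*sqrt(51 + (-41 + 5))) = 1/((-36)**2 + 37*(-36) + 37*sqrt(51 - 36) - 36*sqrt(51 - 36)) = 1/(1296 - 1332 + 37*sqrt(15) - 36*sqrt(15)) = 1/(-36 + sqrt(15))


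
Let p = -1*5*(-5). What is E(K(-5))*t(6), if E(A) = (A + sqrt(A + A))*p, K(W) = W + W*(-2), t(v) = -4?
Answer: -500 - 100*sqrt(10) ≈ -816.23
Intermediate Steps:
p = 25 (p = -5*(-5) = 25)
K(W) = -W (K(W) = W - 2*W = -W)
E(A) = 25*A + 25*sqrt(2)*sqrt(A) (E(A) = (A + sqrt(A + A))*25 = (A + sqrt(2*A))*25 = (A + sqrt(2)*sqrt(A))*25 = 25*A + 25*sqrt(2)*sqrt(A))
E(K(-5))*t(6) = (25*(-1*(-5)) + 25*sqrt(2)*sqrt(-1*(-5)))*(-4) = (25*5 + 25*sqrt(2)*sqrt(5))*(-4) = (125 + 25*sqrt(10))*(-4) = -500 - 100*sqrt(10)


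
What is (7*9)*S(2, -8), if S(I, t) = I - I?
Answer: 0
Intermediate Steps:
S(I, t) = 0
(7*9)*S(2, -8) = (7*9)*0 = 63*0 = 0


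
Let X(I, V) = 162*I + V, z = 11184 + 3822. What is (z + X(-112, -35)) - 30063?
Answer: -33236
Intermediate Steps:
z = 15006
X(I, V) = V + 162*I
(z + X(-112, -35)) - 30063 = (15006 + (-35 + 162*(-112))) - 30063 = (15006 + (-35 - 18144)) - 30063 = (15006 - 18179) - 30063 = -3173 - 30063 = -33236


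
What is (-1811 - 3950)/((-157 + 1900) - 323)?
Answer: -5761/1420 ≈ -4.0570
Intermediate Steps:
(-1811 - 3950)/((-157 + 1900) - 323) = -5761/(1743 - 323) = -5761/1420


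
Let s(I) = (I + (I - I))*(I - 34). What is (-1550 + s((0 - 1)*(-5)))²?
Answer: 2873025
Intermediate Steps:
s(I) = I*(-34 + I) (s(I) = (I + 0)*(-34 + I) = I*(-34 + I))
(-1550 + s((0 - 1)*(-5)))² = (-1550 + ((0 - 1)*(-5))*(-34 + (0 - 1)*(-5)))² = (-1550 + (-1*(-5))*(-34 - 1*(-5)))² = (-1550 + 5*(-34 + 5))² = (-1550 + 5*(-29))² = (-1550 - 145)² = (-1695)² = 2873025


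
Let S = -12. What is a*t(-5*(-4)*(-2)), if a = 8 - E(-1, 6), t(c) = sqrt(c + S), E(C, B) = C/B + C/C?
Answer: 43*I*sqrt(13)/3 ≈ 51.68*I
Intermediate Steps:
E(C, B) = 1 + C/B (E(C, B) = C/B + 1 = 1 + C/B)
t(c) = sqrt(-12 + c) (t(c) = sqrt(c - 12) = sqrt(-12 + c))
a = 43/6 (a = 8 - (6 - 1)/6 = 8 - 5/6 = 43/6 ≈ 7.1667)
a*t(-5*(-4)*(-2)) = 43*sqrt(-12 - 5*(-4)*(-2))/6 = 43*sqrt(-12 + 20*(-2))/6 = 43*sqrt(-12 - 40)/6 = 43*sqrt(-52)/6 = 43*(2*I*sqrt(13))/6 = 43*I*sqrt(13)/3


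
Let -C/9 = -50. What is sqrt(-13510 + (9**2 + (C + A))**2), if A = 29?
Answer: sqrt(300090) ≈ 547.80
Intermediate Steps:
C = 450 (C = -9*(-50) = 450)
sqrt(-13510 + (9**2 + (C + A))**2) = sqrt(-13510 + (9**2 + (450 + 29))**2) = sqrt(-13510 + (81 + 479)**2) = sqrt(-13510 + 560**2) = sqrt(-13510 + 313600) = sqrt(300090)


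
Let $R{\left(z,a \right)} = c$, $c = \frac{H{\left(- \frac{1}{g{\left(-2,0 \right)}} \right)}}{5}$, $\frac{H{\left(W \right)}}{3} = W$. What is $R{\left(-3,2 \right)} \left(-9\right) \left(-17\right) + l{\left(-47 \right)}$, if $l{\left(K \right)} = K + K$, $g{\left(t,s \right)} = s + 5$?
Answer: $- \frac{2809}{25} \approx -112.36$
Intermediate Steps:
$g{\left(t,s \right)} = 5 + s$
$H{\left(W \right)} = 3 W$
$c = - \frac{3}{25}$ ($c = \frac{3 \left(- \frac{1}{5 + 0}\right)}{5} = 3 \left(- \frac{1}{5}\right) \frac{1}{5} = \left(- \frac{3}{5}\right) \frac{1}{5} = - \frac{3}{25} \approx -0.12$)
$R{\left(z,a \right)} = - \frac{3}{25}$
$l{\left(K \right)} = 2 K$
$R{\left(-3,2 \right)} \left(-9\right) \left(-17\right) + l{\left(-47 \right)} = \left(- \frac{3}{25}\right) \left(-9\right) \left(-17\right) + 2 \left(-47\right) = \frac{27}{25} \left(-17\right) - 94 = - \frac{459}{25} - 94 = - \frac{2809}{25}$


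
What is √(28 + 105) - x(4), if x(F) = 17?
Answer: -17 + √133 ≈ -5.4674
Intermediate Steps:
√(28 + 105) - x(4) = √(28 + 105) - 1*17 = √133 - 17 = -17 + √133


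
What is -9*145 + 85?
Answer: -1220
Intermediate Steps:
-9*145 + 85 = -1305 + 85 = -1220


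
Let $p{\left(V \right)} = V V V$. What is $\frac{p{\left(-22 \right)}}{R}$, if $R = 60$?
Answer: $- \frac{2662}{15} \approx -177.47$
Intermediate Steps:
$p{\left(V \right)} = V^{3}$ ($p{\left(V \right)} = V^{2} V = V^{3}$)
$\frac{p{\left(-22 \right)}}{R} = \frac{\left(-22\right)^{3}}{60} = \left(-10648\right) \frac{1}{60} = - \frac{2662}{15}$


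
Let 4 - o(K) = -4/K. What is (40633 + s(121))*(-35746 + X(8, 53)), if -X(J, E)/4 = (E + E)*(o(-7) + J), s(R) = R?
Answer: -1654274724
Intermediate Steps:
o(K) = 4 + 4/K (o(K) = 4 - (-4)/K = 4 + 4/K)
X(J, E) = -8*E*(24/7 + J) (X(J, E) = -4*(E + E)*((4 + 4/(-7)) + J) = -4*2*E*((4 + 4*(-⅐)) + J) = -4*2*E*((4 - 4/7) + J) = -4*2*E*(24/7 + J) = -8*E*(24/7 + J))
(40633 + s(121))*(-35746 + X(8, 53)) = (40633 + 121)*(-35746 - 8/7*53*(24 + 7*8)) = 40754*(-35746 - 8/7*53*(24 + 56)) = 40754*(-35746 - 8/7*53*80) = 40754*(-35746 - 33920/7) = 40754*(-284142/7) = -1654274724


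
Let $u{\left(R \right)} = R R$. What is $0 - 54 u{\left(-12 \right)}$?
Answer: $-7776$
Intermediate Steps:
$u{\left(R \right)} = R^{2}$
$0 - 54 u{\left(-12 \right)} = 0 - 54 \left(-12\right)^{2} = 0 - 7776 = -7776$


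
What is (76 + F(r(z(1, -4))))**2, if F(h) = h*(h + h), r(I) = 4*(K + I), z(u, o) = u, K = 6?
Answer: 2702736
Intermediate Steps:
r(I) = 24 + 4*I (r(I) = 4*(6 + I) = 24 + 4*I)
F(h) = 2*h**2 (F(h) = h*(2*h) = 2*h**2)
(76 + F(r(z(1, -4))))**2 = (76 + 2*(24 + 4*1)**2)**2 = (76 + 2*(24 + 4)**2)**2 = (76 + 2*28**2)**2 = (76 + 2*784)**2 = (76 + 1568)**2 = 1644**2 = 2702736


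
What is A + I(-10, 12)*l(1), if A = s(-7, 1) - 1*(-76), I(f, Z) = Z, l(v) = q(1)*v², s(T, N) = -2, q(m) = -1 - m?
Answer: 50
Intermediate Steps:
l(v) = -2*v² (l(v) = (-1 - 1*1)*v² = (-1 - 1)*v² = -2*v²)
A = 74 (A = -2 - 1*(-76) = -2 + 76 = 74)
A + I(-10, 12)*l(1) = 74 + 12*(-2*1²) = 74 + 12*(-2*1) = 74 + 12*(-2) = 74 - 24 = 50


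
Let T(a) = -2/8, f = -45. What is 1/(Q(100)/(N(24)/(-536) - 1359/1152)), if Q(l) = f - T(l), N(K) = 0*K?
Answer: 151/5728 ≈ 0.026362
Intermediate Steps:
N(K) = 0
T(a) = -¼ (T(a) = -2*⅛ = -¼)
Q(l) = -179/4 (Q(l) = -45 - 1*(-¼) = -45 + ¼ = -179/4)
1/(Q(100)/(N(24)/(-536) - 1359/1152)) = 1/(-179/(4*(0/(-536) - 1359/1152))) = 1/(-179/(4*(0*(-1/536) - 1359*1/1152))) = 1/(-179/(4*(0 - 151/128))) = 1/(-179/(4*(-151/128))) = 1/(-179/4*(-128/151)) = 1/(5728/151) = 151/5728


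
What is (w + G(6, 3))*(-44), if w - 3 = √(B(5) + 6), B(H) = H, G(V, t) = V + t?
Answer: -528 - 44*√11 ≈ -673.93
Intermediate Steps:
w = 3 + √11 (w = 3 + √(5 + 6) = 3 + √11 ≈ 6.3166)
(w + G(6, 3))*(-44) = ((3 + √11) + (6 + 3))*(-44) = ((3 + √11) + 9)*(-44) = (12 + √11)*(-44) = -528 - 44*√11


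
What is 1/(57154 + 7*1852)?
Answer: 1/70118 ≈ 1.4262e-5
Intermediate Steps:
1/(57154 + 7*1852) = 1/(57154 + 12964) = 1/70118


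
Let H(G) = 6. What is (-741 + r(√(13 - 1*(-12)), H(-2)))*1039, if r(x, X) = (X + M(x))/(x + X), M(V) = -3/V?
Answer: -42316392/55 ≈ -7.6939e+5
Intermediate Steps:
r(x, X) = (X - 3/x)/(X + x) (r(x, X) = (X - 3/x)/(x + X) = (X - 3/x)/(X + x))
(-741 + r(√(13 - 1*(-12)), H(-2)))*1039 = (-741 + (-3 + 6*√(13 - 1*(-12)))/((√(13 - 1*(-12)))*(6 + √(13 - 1*(-12)))))*1039 = (-741 + (-3 + 6*√(13 + 12))/((√(13 + 12))*(6 + √(13 + 12))))*1039 = (-741 + (-3 + 6*√25)/((√25)*(6 + √25)))*1039 = (-741 + (-3 + 6*5)/(5*(6 + 5)))*1039 = (-741 + (⅕)*(-3 + 30)/11)*1039 = (-741 + (⅕)*(1/11)*27)*1039 = (-741 + 27/55)*1039 = -40728/55*1039 = -42316392/55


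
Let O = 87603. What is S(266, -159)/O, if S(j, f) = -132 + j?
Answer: 134/87603 ≈ 0.0015296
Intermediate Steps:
S(266, -159)/O = (-132 + 266)/87603 = 134*(1/87603) = 134/87603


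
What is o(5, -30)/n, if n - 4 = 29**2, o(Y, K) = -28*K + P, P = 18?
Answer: 66/65 ≈ 1.0154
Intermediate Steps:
o(Y, K) = 18 - 28*K (o(Y, K) = -28*K + 18 = 18 - 28*K)
n = 845 (n = 4 + 29**2 = 4 + 841 = 845)
o(5, -30)/n = (18 - 28*(-30))/845 = (18 + 840)*(1/845) = 858*(1/845) = 66/65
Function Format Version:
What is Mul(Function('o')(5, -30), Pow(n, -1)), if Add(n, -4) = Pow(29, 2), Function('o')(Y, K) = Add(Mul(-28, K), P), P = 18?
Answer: Rational(66, 65) ≈ 1.0154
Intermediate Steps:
Function('o')(Y, K) = Add(18, Mul(-28, K)) (Function('o')(Y, K) = Add(Mul(-28, K), 18) = Add(18, Mul(-28, K)))
n = 845 (n = Add(4, Pow(29, 2)) = Add(4, 841) = 845)
Mul(Function('o')(5, -30), Pow(n, -1)) = Mul(Add(18, Mul(-28, -30)), Pow(845, -1)) = Mul(Add(18, 840), Rational(1, 845)) = Mul(858, Rational(1, 845)) = Rational(66, 65)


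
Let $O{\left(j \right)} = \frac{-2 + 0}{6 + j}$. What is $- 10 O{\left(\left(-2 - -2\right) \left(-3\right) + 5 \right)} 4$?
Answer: $\frac{80}{11} \approx 7.2727$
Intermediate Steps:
$O{\left(j \right)} = - \frac{2}{6 + j}$
$- 10 O{\left(\left(-2 - -2\right) \left(-3\right) + 5 \right)} 4 = - 10 \left(- \frac{2}{6 + \left(\left(-2 - -2\right) \left(-3\right) + 5\right)}\right) 4 = - 10 \left(- \frac{2}{6 + \left(\left(-2 + 2\right) \left(-3\right) + 5\right)}\right) 4 = - 10 \left(- \frac{2}{6 + \left(0 \left(-3\right) + 5\right)}\right) 4 = - 10 \left(- \frac{2}{6 + \left(0 + 5\right)}\right) 4 = - 10 \left(- \frac{2}{6 + 5}\right) 4 = - 10 \left(- \frac{2}{11}\right) 4 = - 10 \left(\left(-2\right) \frac{1}{11}\right) 4 = \left(-10\right) \left(- \frac{2}{11}\right) 4 = \frac{20}{11} \cdot 4 = \frac{80}{11}$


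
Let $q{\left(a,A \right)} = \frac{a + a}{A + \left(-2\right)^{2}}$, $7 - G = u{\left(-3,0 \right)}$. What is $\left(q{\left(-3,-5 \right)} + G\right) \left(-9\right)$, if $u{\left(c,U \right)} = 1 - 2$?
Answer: $-126$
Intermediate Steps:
$u{\left(c,U \right)} = -1$
$G = 8$ ($G = 7 - -1 = 7 + 1 = 8$)
$q{\left(a,A \right)} = \frac{2 a}{4 + A}$ ($q{\left(a,A \right)} = \frac{2 a}{A + 4} = \frac{2 a}{4 + A}$)
$\left(q{\left(-3,-5 \right)} + G\right) \left(-9\right) = \left(2 \left(-3\right) \frac{1}{4 - 5} + 8\right) \left(-9\right) = \left(2 \left(-3\right) \frac{1}{-1} + 8\right) \left(-9\right) = \left(2 \left(-3\right) \left(-1\right) + 8\right) \left(-9\right) = \left(6 + 8\right) \left(-9\right) = 14 \left(-9\right) = -126$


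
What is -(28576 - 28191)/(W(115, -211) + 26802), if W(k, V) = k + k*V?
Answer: -385/2652 ≈ -0.14517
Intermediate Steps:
W(k, V) = k + V*k
-(28576 - 28191)/(W(115, -211) + 26802) = -(28576 - 28191)/(115*(1 - 211) + 26802) = -385/(115*(-210) + 26802) = -385/(-24150 + 26802) = -385/2652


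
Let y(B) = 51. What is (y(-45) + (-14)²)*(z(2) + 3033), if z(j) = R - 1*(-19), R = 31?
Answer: 761501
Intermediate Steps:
z(j) = 50 (z(j) = 31 - 1*(-19) = 31 + 19 = 50)
(y(-45) + (-14)²)*(z(2) + 3033) = (51 + (-14)²)*(50 + 3033) = (51 + 196)*3083 = 247*3083 = 761501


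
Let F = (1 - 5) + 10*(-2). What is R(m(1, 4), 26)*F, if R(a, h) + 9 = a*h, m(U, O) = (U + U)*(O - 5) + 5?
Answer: -1656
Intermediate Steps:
m(U, O) = 5 + 2*U*(-5 + O) (m(U, O) = (2*U)*(-5 + O) + 5 = 2*U*(-5 + O) + 5 = 5 + 2*U*(-5 + O))
R(a, h) = -9 + a*h
F = -24 (F = -4 - 20 = -24)
R(m(1, 4), 26)*F = (-9 + (5 - 10*1 + 2*4*1)*26)*(-24) = (-9 + (5 - 10 + 8)*26)*(-24) = (-9 + 3*26)*(-24) = (-9 + 78)*(-24) = 69*(-24) = -1656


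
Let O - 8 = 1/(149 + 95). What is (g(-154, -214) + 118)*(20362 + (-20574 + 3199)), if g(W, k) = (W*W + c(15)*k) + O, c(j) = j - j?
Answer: 17376720163/244 ≈ 7.1216e+7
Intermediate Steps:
O = 1953/244 (O = 8 + 1/(149 + 95) = 8 + 1/244 = 1953/244 ≈ 8.0041)
c(j) = 0
g(W, k) = 1953/244 + W² (g(W, k) = (W*W + 0*k) + 1953/244 = (W² + 0) + 1953/244 = W² + 1953/244 = 1953/244 + W²)
(g(-154, -214) + 118)*(20362 + (-20574 + 3199)) = ((1953/244 + (-154)²) + 118)*(20362 + (-20574 + 3199)) = ((1953/244 + 23716) + 118)*(20362 - 17375) = (5788657/244 + 118)*2987 = (5817449/244)*2987 = 17376720163/244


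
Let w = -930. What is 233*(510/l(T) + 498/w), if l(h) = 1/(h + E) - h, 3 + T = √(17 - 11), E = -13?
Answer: 13506854123/99665 + 29826330*√6/643 ≈ 2.4915e+5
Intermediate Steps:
T = -3 + √6 (T = -3 + √(17 - 11) = -3 + √6 ≈ -0.55051)
l(h) = 1/(-13 + h) - h (l(h) = 1/(h - 13) - h = 1/(-13 + h) - h)
233*(510/l(T) + 498/w) = 233*(510/(((1 - (-3 + √6)² + 13*(-3 + √6))/(-13 + (-3 + √6)))) + 498/(-930)) = 233*(510/(((1 - (-3 + √6)² + (-39 + 13*√6))/(-16 + √6))) + 498*(-1/930)) = 233*(510/(((-38 - (-3 + √6)² + 13*√6)/(-16 + √6))) - 83/155) = 233*(510*((-16 + √6)/(-38 - (-3 + √6)² + 13*√6)) - 83/155) = 233*(510*(-16 + √6)/(-38 - (-3 + √6)² + 13*√6) - 83/155) = 233*(-83/155 + 510*(-16 + √6)/(-38 - (-3 + √6)² + 13*√6)) = -19339/155 + 118830*(-16 + √6)/(-38 - (-3 + √6)² + 13*√6)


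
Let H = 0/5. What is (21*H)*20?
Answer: 0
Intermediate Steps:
H = 0 (H = 0*(⅕) = 0)
(21*H)*20 = (21*0)*20 = 0*20 = 0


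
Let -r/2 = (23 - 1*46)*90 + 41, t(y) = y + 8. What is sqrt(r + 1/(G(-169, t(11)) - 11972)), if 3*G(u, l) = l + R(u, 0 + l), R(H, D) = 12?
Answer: sqrt(5225621319395)/35885 ≈ 63.702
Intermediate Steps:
t(y) = 8 + y
G(u, l) = 4 + l/3 (G(u, l) = (l + 12)/3 = (12 + l)/3 = 4 + l/3)
r = 4058 (r = -2*((23 - 1*46)*90 + 41) = -2*((23 - 46)*90 + 41) = -2*(-23*90 + 41) = -2*(-2070 + 41) = -2*(-2029) = 4058)
sqrt(r + 1/(G(-169, t(11)) - 11972)) = sqrt(4058 + 1/((4 + (8 + 11)/3) - 11972)) = sqrt(4058 + 1/((4 + (1/3)*19) - 11972)) = sqrt(4058 + 1/((4 + 19/3) - 11972)) = sqrt(4058 + 1/(31/3 - 11972)) = sqrt(4058 + 1/(-35885/3)) = sqrt(4058 - 3/35885) = sqrt(145621327/35885) = sqrt(5225621319395)/35885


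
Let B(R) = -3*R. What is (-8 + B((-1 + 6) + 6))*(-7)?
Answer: 287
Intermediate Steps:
(-8 + B((-1 + 6) + 6))*(-7) = (-8 - 3*((-1 + 6) + 6))*(-7) = (-8 - 3*(5 + 6))*(-7) = (-8 - 3*11)*(-7) = (-8 - 33)*(-7) = -41*(-7) = 287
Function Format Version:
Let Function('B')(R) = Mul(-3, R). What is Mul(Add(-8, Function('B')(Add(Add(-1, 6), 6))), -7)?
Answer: 287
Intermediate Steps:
Mul(Add(-8, Function('B')(Add(Add(-1, 6), 6))), -7) = Mul(Add(-8, Mul(-3, Add(Add(-1, 6), 6))), -7) = Mul(Add(-8, Mul(-3, Add(5, 6))), -7) = Mul(Add(-8, Mul(-3, 11)), -7) = Mul(Add(-8, -33), -7) = Mul(-41, -7) = 287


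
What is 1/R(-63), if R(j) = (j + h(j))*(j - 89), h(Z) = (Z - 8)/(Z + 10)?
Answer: 53/496736 ≈ 0.00010670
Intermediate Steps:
h(Z) = (-8 + Z)/(10 + Z)
R(j) = (-89 + j)*(j + (-8 + j)/(10 + j)) (R(j) = (j + (-8 + j)/(10 + j))*(j - 89) = (j + (-8 + j)/(10 + j))*(-89 + j) = (-89 + j)*(j + (-8 + j)/(10 + j)))
1/R(-63) = 1/((712 + (-63)**3 - 987*(-63) - 78*(-63)**2)/(10 - 63)) = 1/((712 - 250047 + 62181 - 78*3969)/(-53)) = 1/(-(712 - 250047 + 62181 - 309582)/53) = 1/(-1/53*(-496736)) = 1/(496736/53) = 53/496736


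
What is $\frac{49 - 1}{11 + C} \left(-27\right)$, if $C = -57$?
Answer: $\frac{648}{23} \approx 28.174$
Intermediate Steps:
$\frac{49 - 1}{11 + C} \left(-27\right) = \frac{49 - 1}{11 - 57} \left(-27\right) = \frac{48}{-46} \left(-27\right) = 48 \left(- \frac{1}{46}\right) \left(-27\right) = \left(- \frac{24}{23}\right) \left(-27\right) = \frac{648}{23}$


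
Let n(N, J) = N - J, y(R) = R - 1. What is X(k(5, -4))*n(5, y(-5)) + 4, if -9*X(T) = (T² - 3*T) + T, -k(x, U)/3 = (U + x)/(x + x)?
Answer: 947/300 ≈ 3.1567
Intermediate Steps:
y(R) = -1 + R
k(x, U) = -3*(U + x)/(2*x) (k(x, U) = -3*(U + x)/(x + x) = -3*(U + x)/(2*x))
X(T) = -T²/9 + 2*T/9 (X(T) = -((T² - 3*T) + T)/9 = -(T² - 2*T)/9 = -T²/9 + 2*T/9)
X(k(5, -4))*n(5, y(-5)) + 4 = (((3/2)*(-1*(-4) - 1*5)/5)*(2 - 3*(-1*(-4) - 1*5)/(2*5))/9)*(5 - (-1 - 5)) + 4 = (((3/2)*(⅕)*(4 - 5))*(2 - 3*(4 - 5)/(2*5))/9)*(5 - 1*(-6)) + 4 = (((3/2)*(⅕)*(-1))*(2 - 3*(-1)/(2*5))/9)*(5 + 6) + 4 = ((⅑)*(-3/10)*(2 - 1*(-3/10)))*11 + 4 = ((⅑)*(-3/10)*(2 + 3/10))*11 + 4 = ((⅑)*(-3/10)*(23/10))*11 + 4 = -23/300*11 + 4 = -253/300 + 4 = 947/300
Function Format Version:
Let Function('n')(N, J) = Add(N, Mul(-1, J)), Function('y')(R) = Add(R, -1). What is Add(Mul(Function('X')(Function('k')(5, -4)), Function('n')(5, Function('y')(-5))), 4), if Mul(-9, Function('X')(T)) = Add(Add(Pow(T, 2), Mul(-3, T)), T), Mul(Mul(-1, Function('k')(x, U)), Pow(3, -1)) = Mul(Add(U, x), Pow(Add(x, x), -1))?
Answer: Rational(947, 300) ≈ 3.1567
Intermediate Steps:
Function('y')(R) = Add(-1, R)
Function('k')(x, U) = Mul(Rational(-3, 2), Pow(x, -1), Add(U, x)) (Function('k')(x, U) = Mul(-3, Mul(Add(U, x), Pow(Add(x, x), -1))) = Mul(-3, Mul(Add(U, x), Pow(Mul(2, x), -1))) = Mul(-3, Mul(Add(U, x), Mul(Rational(1, 2), Pow(x, -1)))) = Mul(-3, Mul(Rational(1, 2), Pow(x, -1), Add(U, x))) = Mul(Rational(-3, 2), Pow(x, -1), Add(U, x)))
Function('X')(T) = Add(Mul(Rational(-1, 9), Pow(T, 2)), Mul(Rational(2, 9), T)) (Function('X')(T) = Mul(Rational(-1, 9), Add(Add(Pow(T, 2), Mul(-3, T)), T)) = Mul(Rational(-1, 9), Add(Pow(T, 2), Mul(-2, T))) = Add(Mul(Rational(-1, 9), Pow(T, 2)), Mul(Rational(2, 9), T)))
Add(Mul(Function('X')(Function('k')(5, -4)), Function('n')(5, Function('y')(-5))), 4) = Add(Mul(Mul(Rational(1, 9), Mul(Rational(3, 2), Pow(5, -1), Add(Mul(-1, -4), Mul(-1, 5))), Add(2, Mul(-1, Mul(Rational(3, 2), Pow(5, -1), Add(Mul(-1, -4), Mul(-1, 5)))))), Add(5, Mul(-1, Add(-1, -5)))), 4) = Add(Mul(Mul(Rational(1, 9), Mul(Rational(3, 2), Rational(1, 5), Add(4, -5)), Add(2, Mul(-1, Mul(Rational(3, 2), Rational(1, 5), Add(4, -5))))), Add(5, Mul(-1, -6))), 4) = Add(Mul(Mul(Rational(1, 9), Mul(Rational(3, 2), Rational(1, 5), -1), Add(2, Mul(-1, Mul(Rational(3, 2), Rational(1, 5), -1)))), Add(5, 6)), 4) = Add(Mul(Mul(Rational(1, 9), Rational(-3, 10), Add(2, Mul(-1, Rational(-3, 10)))), 11), 4) = Add(Mul(Mul(Rational(1, 9), Rational(-3, 10), Add(2, Rational(3, 10))), 11), 4) = Add(Mul(Mul(Rational(1, 9), Rational(-3, 10), Rational(23, 10)), 11), 4) = Add(Mul(Rational(-23, 300), 11), 4) = Add(Rational(-253, 300), 4) = Rational(947, 300)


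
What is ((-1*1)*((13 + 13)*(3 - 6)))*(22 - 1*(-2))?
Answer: 1872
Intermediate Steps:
((-1*1)*((13 + 13)*(3 - 6)))*(22 - 1*(-2)) = (-26*(-3))*(22 + 2) = -1*(-78)*24 = 78*24 = 1872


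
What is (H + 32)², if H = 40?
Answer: 5184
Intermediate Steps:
(H + 32)² = (40 + 32)² = 72² = 5184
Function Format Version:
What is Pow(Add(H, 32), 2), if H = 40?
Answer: 5184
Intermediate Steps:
Pow(Add(H, 32), 2) = Pow(Add(40, 32), 2) = Pow(72, 2) = 5184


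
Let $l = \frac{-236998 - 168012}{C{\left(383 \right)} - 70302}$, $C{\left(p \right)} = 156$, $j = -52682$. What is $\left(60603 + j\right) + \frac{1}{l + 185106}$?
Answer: $\frac{51426500384876}{6492425243} \approx 7921.0$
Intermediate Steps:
$l = \frac{202505}{35073}$ ($l = \frac{-236998 - 168012}{156 - 70302} = - \frac{405010}{-70146} = \left(-405010\right) \left(- \frac{1}{70146}\right) = \frac{202505}{35073} \approx 5.7738$)
$\left(60603 + j\right) + \frac{1}{l + 185106} = \left(60603 - 52682\right) + \frac{1}{\frac{202505}{35073} + 185106} = 7921 + \frac{1}{\frac{6492425243}{35073}} = 7921 + \frac{35073}{6492425243} = \frac{51426500384876}{6492425243}$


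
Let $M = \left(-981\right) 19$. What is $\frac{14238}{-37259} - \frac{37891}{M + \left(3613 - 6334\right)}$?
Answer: $\frac{1107657089}{795852240} \approx 1.3918$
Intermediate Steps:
$M = -18639$
$\frac{14238}{-37259} - \frac{37891}{M + \left(3613 - 6334\right)} = \frac{14238}{-37259} - \frac{37891}{-18639 + \left(3613 - 6334\right)} = 14238 \left(- \frac{1}{37259}\right) - \frac{37891}{-18639 + \left(3613 - 6334\right)} = - \frac{14238}{37259} - \frac{37891}{-18639 - 2721} = - \frac{14238}{37259} - \frac{37891}{-21360} = - \frac{14238}{37259} - - \frac{37891}{21360} = - \frac{14238}{37259} + \frac{37891}{21360} = \frac{1107657089}{795852240}$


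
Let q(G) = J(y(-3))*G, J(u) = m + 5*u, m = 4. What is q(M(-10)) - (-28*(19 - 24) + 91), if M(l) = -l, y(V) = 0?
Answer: -191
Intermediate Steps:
J(u) = 4 + 5*u
q(G) = 4*G (q(G) = (4 + 5*0)*G = (4 + 0)*G = 4*G)
q(M(-10)) - (-28*(19 - 24) + 91) = 4*(-1*(-10)) - (-28*(19 - 24) + 91) = 4*10 - (-28*(-5) + 91) = 40 - (140 + 91) = 40 - 1*231 = 40 - 231 = -191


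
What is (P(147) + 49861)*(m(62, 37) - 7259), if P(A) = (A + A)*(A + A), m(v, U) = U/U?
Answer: -989243626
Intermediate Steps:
m(v, U) = 1
P(A) = 4*A² (P(A) = (2*A)*(2*A) = 4*A²)
(P(147) + 49861)*(m(62, 37) - 7259) = (4*147² + 49861)*(1 - 7259) = (4*21609 + 49861)*(-7258) = (86436 + 49861)*(-7258) = 136297*(-7258) = -989243626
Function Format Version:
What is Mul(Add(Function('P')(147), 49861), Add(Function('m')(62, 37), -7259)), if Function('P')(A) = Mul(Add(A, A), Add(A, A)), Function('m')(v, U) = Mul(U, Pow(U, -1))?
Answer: -989243626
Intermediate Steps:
Function('m')(v, U) = 1
Function('P')(A) = Mul(4, Pow(A, 2)) (Function('P')(A) = Mul(Mul(2, A), Mul(2, A)) = Mul(4, Pow(A, 2)))
Mul(Add(Function('P')(147), 49861), Add(Function('m')(62, 37), -7259)) = Mul(Add(Mul(4, Pow(147, 2)), 49861), Add(1, -7259)) = Mul(Add(Mul(4, 21609), 49861), -7258) = Mul(Add(86436, 49861), -7258) = Mul(136297, -7258) = -989243626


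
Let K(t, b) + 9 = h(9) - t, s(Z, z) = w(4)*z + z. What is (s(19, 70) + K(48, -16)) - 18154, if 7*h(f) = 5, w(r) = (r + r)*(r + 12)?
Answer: -64262/7 ≈ -9180.3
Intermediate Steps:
w(r) = 2*r*(12 + r) (w(r) = (2*r)*(12 + r) = 2*r*(12 + r))
h(f) = 5/7 (h(f) = (⅐)*5 = 5/7)
s(Z, z) = 129*z (s(Z, z) = (2*4*(12 + 4))*z + z = (2*4*16)*z + z = 128*z + z = 129*z)
K(t, b) = -58/7 - t (K(t, b) = -9 + (5/7 - t) = -58/7 - t)
(s(19, 70) + K(48, -16)) - 18154 = (129*70 + (-58/7 - 1*48)) - 18154 = (9030 + (-58/7 - 48)) - 18154 = (9030 - 394/7) - 18154 = 62816/7 - 18154 = -64262/7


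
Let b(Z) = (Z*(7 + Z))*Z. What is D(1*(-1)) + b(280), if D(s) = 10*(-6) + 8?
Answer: 22500748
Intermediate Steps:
b(Z) = Z²*(7 + Z)
D(s) = -52 (D(s) = -60 + 8 = -52)
D(1*(-1)) + b(280) = -52 + 280²*(7 + 280) = -52 + 78400*287 = -52 + 22500800 = 22500748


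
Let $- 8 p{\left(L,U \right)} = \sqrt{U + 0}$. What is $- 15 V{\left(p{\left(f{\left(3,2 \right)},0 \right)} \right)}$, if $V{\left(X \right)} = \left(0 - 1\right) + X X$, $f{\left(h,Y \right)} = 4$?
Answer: $15$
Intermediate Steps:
$p{\left(L,U \right)} = - \frac{\sqrt{U}}{8}$ ($p{\left(L,U \right)} = - \frac{\sqrt{U + 0}}{8} = - \frac{\sqrt{U}}{8}$)
$V{\left(X \right)} = -1 + X^{2}$ ($V{\left(X \right)} = \left(0 - 1\right) + X^{2} = -1 + X^{2}$)
$- 15 V{\left(p{\left(f{\left(3,2 \right)},0 \right)} \right)} = - 15 \left(-1 + \left(- \frac{\sqrt{0}}{8}\right)^{2}\right) = - 15 \left(-1 + \left(\left(- \frac{1}{8}\right) 0\right)^{2}\right) = - 15 \left(-1 + 0^{2}\right) = - 15 \left(-1 + 0\right) = \left(-15\right) \left(-1\right) = 15$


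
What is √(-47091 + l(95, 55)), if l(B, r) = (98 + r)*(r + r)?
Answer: I*√30261 ≈ 173.96*I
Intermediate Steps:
l(B, r) = 2*r*(98 + r) (l(B, r) = (98 + r)*(2*r) = 2*r*(98 + r))
√(-47091 + l(95, 55)) = √(-47091 + 2*55*(98 + 55)) = √(-47091 + 2*55*153) = √(-47091 + 16830) = √(-30261) = I*√30261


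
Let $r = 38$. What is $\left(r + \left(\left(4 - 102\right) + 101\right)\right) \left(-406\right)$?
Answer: $-16646$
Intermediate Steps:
$\left(r + \left(\left(4 - 102\right) + 101\right)\right) \left(-406\right) = \left(38 + \left(\left(4 - 102\right) + 101\right)\right) \left(-406\right) = \left(38 + \left(-98 + 101\right)\right) \left(-406\right) = \left(38 + 3\right) \left(-406\right) = 41 \left(-406\right) = -16646$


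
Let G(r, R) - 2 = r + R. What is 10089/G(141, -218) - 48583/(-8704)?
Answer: -28056977/217600 ≈ -128.94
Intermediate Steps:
G(r, R) = 2 + R + r (G(r, R) = 2 + (r + R) = 2 + (R + r) = 2 + R + r)
10089/G(141, -218) - 48583/(-8704) = 10089/(2 - 218 + 141) - 48583/(-8704) = 10089/(-75) - 48583*(-1/8704) = 10089*(-1/75) + 48583/8704 = -3363/25 + 48583/8704 = -28056977/217600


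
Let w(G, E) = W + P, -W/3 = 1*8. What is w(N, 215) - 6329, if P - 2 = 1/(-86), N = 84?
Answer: -546187/86 ≈ -6351.0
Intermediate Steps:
W = -24 (W = -3*8 = -24)
P = 171/86 (P = 2 + 1/(-86) = 2 - 1/86 = 171/86 ≈ 1.9884)
w(G, E) = -1893/86 (w(G, E) = -24 + 171/86 = -1893/86)
w(N, 215) - 6329 = -1893/86 - 6329 = -546187/86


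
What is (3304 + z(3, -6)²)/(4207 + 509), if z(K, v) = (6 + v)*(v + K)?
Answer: 826/1179 ≈ 0.70059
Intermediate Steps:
z(K, v) = (6 + v)*(K + v)
(3304 + z(3, -6)²)/(4207 + 509) = (3304 + ((-6)² + 6*3 + 6*(-6) + 3*(-6))²)/(4207 + 509) = (3304 + (36 + 18 - 36 - 18)²)/4716 = (3304 + 0²)*(1/4716) = (3304 + 0)*(1/4716) = 3304*(1/4716) = 826/1179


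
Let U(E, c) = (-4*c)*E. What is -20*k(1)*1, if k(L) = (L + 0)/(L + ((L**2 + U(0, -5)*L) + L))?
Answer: -20/3 ≈ -6.6667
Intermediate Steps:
U(E, c) = -4*E*c
k(L) = L/(L**2 + 2*L) (k(L) = (L + 0)/(L + ((L**2 + (-4*0*(-5))*L) + L)) = L/(L + ((L**2 + 0*L) + L)) = L/(L + ((L**2 + 0) + L)) = L/(L + (L**2 + L)) = L/(L + (L + L**2)) = L/(L**2 + 2*L))
-20*k(1)*1 = -20/(2 + 1)*1 = -20/3*1 = -20/3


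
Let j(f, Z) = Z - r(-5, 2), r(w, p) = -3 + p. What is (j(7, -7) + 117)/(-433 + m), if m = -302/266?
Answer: -14763/57740 ≈ -0.25568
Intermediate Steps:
m = -151/133 (m = -302*1/266 = -151/133 ≈ -1.1353)
j(f, Z) = 1 + Z (j(f, Z) = Z - (-3 + 2) = Z - 1*(-1) = Z + 1 = 1 + Z)
(j(7, -7) + 117)/(-433 + m) = ((1 - 7) + 117)/(-433 - 151/133) = (-6 + 117)/(-57740/133) = 111*(-133/57740) = -14763/57740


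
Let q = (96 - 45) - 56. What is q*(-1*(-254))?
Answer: -1270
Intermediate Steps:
q = -5 (q = 51 - 56 = -5)
q*(-1*(-254)) = -(-5)*(-254) = -5*254 = -1270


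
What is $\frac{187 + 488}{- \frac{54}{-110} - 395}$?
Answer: $- \frac{37125}{21698} \approx -1.711$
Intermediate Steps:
$\frac{187 + 488}{- \frac{54}{-110} - 395} = \frac{675}{\left(-54\right) \left(- \frac{1}{110}\right) - 395} = \frac{675}{\frac{27}{55} - 395} = \frac{675}{- \frac{21698}{55}} = 675 \left(- \frac{55}{21698}\right) = - \frac{37125}{21698}$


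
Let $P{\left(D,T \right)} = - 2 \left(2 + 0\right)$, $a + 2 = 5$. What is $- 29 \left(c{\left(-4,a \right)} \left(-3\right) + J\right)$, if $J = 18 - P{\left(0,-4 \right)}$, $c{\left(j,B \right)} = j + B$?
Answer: $-725$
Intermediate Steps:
$a = 3$ ($a = -2 + 5 = 3$)
$P{\left(D,T \right)} = -4$ ($P{\left(D,T \right)} = \left(-2\right) 2 = -4$)
$c{\left(j,B \right)} = B + j$
$J = 22$ ($J = 18 - -4 = 18 + 4 = 22$)
$- 29 \left(c{\left(-4,a \right)} \left(-3\right) + J\right) = - 29 \left(\left(3 - 4\right) \left(-3\right) + 22\right) = - 29 \left(\left(-1\right) \left(-3\right) + 22\right) = - 29 \left(3 + 22\right) = \left(-29\right) 25 = -725$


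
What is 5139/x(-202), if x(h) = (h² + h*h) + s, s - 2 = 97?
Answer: 5139/81707 ≈ 0.062895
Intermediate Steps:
s = 99 (s = 2 + 97 = 99)
x(h) = 99 + 2*h² (x(h) = (h² + h*h) + 99 = (h² + h²) + 99 = 2*h² + 99 = 99 + 2*h²)
5139/x(-202) = 5139/(99 + 2*(-202)²) = 5139/(99 + 2*40804) = 5139/(99 + 81608) = 5139/81707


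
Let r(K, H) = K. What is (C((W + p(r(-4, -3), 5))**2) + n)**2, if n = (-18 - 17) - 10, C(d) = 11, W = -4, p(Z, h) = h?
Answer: 1156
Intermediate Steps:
n = -45 (n = -35 - 10 = -45)
(C((W + p(r(-4, -3), 5))**2) + n)**2 = (11 - 45)**2 = (-34)**2 = 1156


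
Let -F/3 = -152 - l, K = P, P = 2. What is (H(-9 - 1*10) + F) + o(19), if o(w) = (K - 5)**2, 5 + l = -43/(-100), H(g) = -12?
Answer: 43929/100 ≈ 439.29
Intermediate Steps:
l = -457/100 (l = -5 - 43/(-100) = -5 - 43*(-1/100) = -5 + 43/100 = -457/100 ≈ -4.5700)
K = 2
o(w) = 9 (o(w) = (2 - 5)**2 = (-3)**2 = 9)
F = 44229/100 (F = -3*(-152 - 1*(-457/100)) = -3*(-152 + 457/100) = -3*(-14743/100) = 44229/100 ≈ 442.29)
(H(-9 - 1*10) + F) + o(19) = (-12 + 44229/100) + 9 = 43029/100 + 9 = 43929/100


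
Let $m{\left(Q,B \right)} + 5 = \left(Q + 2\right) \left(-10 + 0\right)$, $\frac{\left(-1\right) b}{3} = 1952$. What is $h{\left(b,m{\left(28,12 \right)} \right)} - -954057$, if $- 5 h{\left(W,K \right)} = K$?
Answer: $954118$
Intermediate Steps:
$b = -5856$ ($b = \left(-3\right) 1952 = -5856$)
$m{\left(Q,B \right)} = -25 - 10 Q$ ($m{\left(Q,B \right)} = -5 + \left(Q + 2\right) \left(-10 + 0\right) = -5 + \left(2 + Q\right) \left(-10\right) = -5 - \left(20 + 10 Q\right) = -25 - 10 Q$)
$h{\left(W,K \right)} = - \frac{K}{5}$
$h{\left(b,m{\left(28,12 \right)} \right)} - -954057 = - \frac{-25 - 280}{5} - -954057 = - \frac{-25 - 280}{5} + 954057 = \left(- \frac{1}{5}\right) \left(-305\right) + 954057 = 61 + 954057 = 954118$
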